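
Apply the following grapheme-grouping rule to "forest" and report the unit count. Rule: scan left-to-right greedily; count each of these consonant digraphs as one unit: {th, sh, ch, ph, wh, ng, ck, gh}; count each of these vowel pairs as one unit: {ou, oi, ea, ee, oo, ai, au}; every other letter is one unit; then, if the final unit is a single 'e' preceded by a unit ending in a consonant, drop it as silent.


Word: "forest" (6 letters)
Left-to-right scan:
  [1] 'f' (letter)
  [2] 'o' (letter)
  [3] 'r' (letter)
  [4] 'e' (letter)
  [5] 's' (letter)
  [6] 't' (letter)
Units from scan: 6
Sound units = 6 units


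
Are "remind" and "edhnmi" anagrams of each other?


Word 1: "remind" → sorted: deimnr
Word 2: "edhnmi" → sorted: dehimn
Same letters? deimnr != dehimn
Anagram = No


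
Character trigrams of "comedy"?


Word: "comedy" (length 6)
Number of trigrams = 6 - 3 + 1 = 4
  Position 0: "com"
  Position 1: "ome"
  Position 2: "med"
  Position 3: "edy"
Trigrams = "com", "ome", "med", "edy"


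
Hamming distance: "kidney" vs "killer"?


Comparing character by character (same length = 6):
  Pos 0: 'k' vs 'k' =
  Pos 1: 'i' vs 'i' =
  Pos 2: 'd' vs 'l' !=
  Pos 3: 'n' vs 'l' !=
  Pos 4: 'e' vs 'e' =
  Pos 5: 'y' vs 'r' !=
Hamming distance = 3


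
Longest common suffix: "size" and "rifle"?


Word 1: "size"
Word 2: "rifle"
Comparing from end:
  Pos -1: 'e' == 'e'
  Pos -2: 'z' != 'l' (stop)
LCS = "e" (length 1)


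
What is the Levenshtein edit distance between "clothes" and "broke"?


Word 1: "clothes" (length 7)
Word 2: "broke" (length 5)
One optimal edit sequence (insert/delete/substitute each cost 1):
  1. substitute 'c' -> 'b'  (+1)
  2. substitute 'l' -> 'r'  (+1)
  3. keep 'o'
  4. delete 't'  (+1)
  5. substitute 'h' -> 'k'  (+1)
  6. keep 'e'
  7. delete 's'  (+1)
Total edit operations: 5
Edit distance = 5


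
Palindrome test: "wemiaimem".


Word: "wemiaimem"
Reversed: "memiaimew"
Forward == Backward? wemiaimem != memiaimew
Palindrome = No


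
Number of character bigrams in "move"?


Word: "move" (length 4)
Number of 2-grams = length - 2 + 1 = 4 - 2 + 1
= 3


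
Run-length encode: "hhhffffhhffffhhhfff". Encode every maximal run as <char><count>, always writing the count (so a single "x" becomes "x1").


String: "hhhffffhhffffhhhfff"
Scanning for consecutive runs:
  'h' x 3
  'f' x 4
  'h' x 2
  'f' x 4
  'h' x 3
  'f' x 3
RLE = "h3f4h2f4h3f3"


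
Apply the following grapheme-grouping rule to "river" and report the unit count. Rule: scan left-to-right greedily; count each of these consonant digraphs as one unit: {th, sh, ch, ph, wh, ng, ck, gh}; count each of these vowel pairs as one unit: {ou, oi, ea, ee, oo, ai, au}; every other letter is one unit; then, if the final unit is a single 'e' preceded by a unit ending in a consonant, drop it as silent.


Word: "river" (5 letters)
Left-to-right scan:
  [1] 'r' (letter)
  [2] 'i' (letter)
  [3] 'v' (letter)
  [4] 'e' (letter)
  [5] 'r' (letter)
Units from scan: 5
Sound units = 5 units


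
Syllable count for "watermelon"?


Word: "watermelon"
Syllable breakdown: wa · ter · mel · on
Counting: 4 parts
= 4 syllables


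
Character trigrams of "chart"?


Word: "chart" (length 5)
Number of trigrams = 5 - 3 + 1 = 3
  Position 0: "cha"
  Position 1: "har"
  Position 2: "art"
Trigrams = "cha", "har", "art"


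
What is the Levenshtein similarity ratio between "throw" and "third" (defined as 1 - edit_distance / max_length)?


Word 1: "throw" (length 5)
Word 2: "third" (length 5)
One optimal edit sequence:
  1. keep 't'
  2. keep 'h'
  3. substitute 'r' -> 'i'  (+1)
  4. substitute 'o' -> 'r'  (+1)
  5. substitute 'w' -> 'd'  (+1)
Edit distance = 3
Max length = max(5, 5) = 5
Similarity = 1 - 3/5
= 0.4000


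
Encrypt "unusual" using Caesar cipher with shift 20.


Word: "unusual"
Shift: 20
Each letter → (letter + shift) mod 26:
  'u' (20) + 20 = 14 → 'o'
  'n' (13) + 20 = 7 → 'h'
  'u' (20) + 20 = 14 → 'o'
  's' (18) + 20 = 12 → 'm'
  'u' (20) + 20 = 14 → 'o'
  'a' (0) + 20 = 20 → 'u'
  'l' (11) + 20 = 5 → 'f'
Result = "ohomouf"


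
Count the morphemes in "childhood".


Word: "childhood"
Morphemes: child / -hood
Each morpheme carries meaning
= 2 morphemes


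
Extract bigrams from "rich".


Word: "rich" (length 4)
Number of bigrams = 4 - 2 + 1 = 3
  Position 0: "ri"
  Position 1: "ic"
  Position 2: "ch"
Bigrams = "ri", "ic", "ch"


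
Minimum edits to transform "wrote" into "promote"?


Word 1: "wrote" (length 5)
Word 2: "promote" (length 7)
One optimal edit sequence (insert/delete/substitute each cost 1):
  1. substitute 'w' -> 'p'  (+1)
  2. keep 'r'
  3. insert 'o'  (+1)
  4. insert 'm'  (+1)
  5. keep 'o'
  6. keep 't'
  7. keep 'e'
Total edit operations: 3
Edit distance = 3


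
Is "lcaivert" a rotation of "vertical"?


Word: "vertical", Candidate: "lcaivert"
Method: check if candidate is substring of word+word
"verticalvertical" contains "lcaivert"? No
Is rotation = No


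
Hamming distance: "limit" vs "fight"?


Comparing character by character (same length = 5):
  Pos 0: 'l' vs 'f' !=
  Pos 1: 'i' vs 'i' =
  Pos 2: 'm' vs 'g' !=
  Pos 3: 'i' vs 'h' !=
  Pos 4: 't' vs 't' =
Hamming distance = 3


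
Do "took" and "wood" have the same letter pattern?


Pattern of "took": [0, 1, 1, 2]
Pattern of "wood": [0, 1, 1, 2]
Patterns match
Same pattern = Yes


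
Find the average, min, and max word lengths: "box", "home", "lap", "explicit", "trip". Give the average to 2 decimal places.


Lengths: "box"=3, "home"=4, "lap"=3, "explicit"=8, "trip"=4
Sum = 22, Count = 5
Average = 22/5 = 4.40
= avg=4.40, min=3, max=8


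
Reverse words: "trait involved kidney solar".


Original: "trait involved kidney solar"
Words (1..n): trait | involved | kidney | solar
Reversed (n..1): solar | kidney | involved | trait
Result = "solar kidney involved trait"


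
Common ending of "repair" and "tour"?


Word 1: "repair"
Word 2: "tour"
Comparing from end:
  Pos -1: 'r' == 'r'
  Pos -2: 'i' != 'u' (stop)
LCS = "r" (length 1)


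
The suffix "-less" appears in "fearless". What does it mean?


Suffix: -less
As in: fearless -> fear + -less
Meaning = without


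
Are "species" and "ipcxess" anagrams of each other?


Word 1: "species" → sorted: ceeipss
Word 2: "ipcxess" → sorted: ceipssx
Same letters? ceeipss != ceipssx
Anagram = No


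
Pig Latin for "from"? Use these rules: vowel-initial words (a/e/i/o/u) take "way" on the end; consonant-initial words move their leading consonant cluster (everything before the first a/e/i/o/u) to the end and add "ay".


Word: "from"
Starts with consonant(s) → move to end, add 'ay'
Consonant cluster: "fr"
Pig Latin = "omfray"


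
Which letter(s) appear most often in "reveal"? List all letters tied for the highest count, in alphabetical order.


Word: "reveal"
Letter counts:
  'a': 1
  'e': 2
  'l': 1
  'r': 1
  'v': 1
Maximum count = 2
Most frequent = 'e' (2 times each)


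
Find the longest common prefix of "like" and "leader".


Word 1: "like"
Word 2: "leader"
Comparing from start:
  Pos 0: 'l' == 'l'
  Pos 1: 'i' != 'e' (stop)
LCP = "l" (length 1)


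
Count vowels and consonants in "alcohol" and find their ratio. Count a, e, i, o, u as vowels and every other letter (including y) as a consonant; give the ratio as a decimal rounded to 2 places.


Word: "alcohol"
Vowels (a,e,i,o,u): 3
Consonants: 4
Ratio = 3/4
= 0.75


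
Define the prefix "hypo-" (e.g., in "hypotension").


Prefix: hypo-
Example: hypotension (hypo- + tension)
Meaning = under / below normal


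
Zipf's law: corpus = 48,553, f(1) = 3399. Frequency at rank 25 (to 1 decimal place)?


Zipf's law: f(r) = f(1) / r
f(1) = 3399
f(25) = 3399 / 25
= 136.0 occurrences


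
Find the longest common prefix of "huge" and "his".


Word 1: "huge"
Word 2: "his"
Comparing from start:
  Pos 0: 'h' == 'h'
  Pos 1: 'u' != 'i' (stop)
LCP = "h" (length 1)


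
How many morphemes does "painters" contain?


Word: "painters"
Morphemes: paint | -er | -s
Each morpheme carries meaning
= 3 morphemes


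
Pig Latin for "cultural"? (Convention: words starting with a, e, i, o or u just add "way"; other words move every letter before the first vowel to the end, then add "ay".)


Word: "cultural"
Starts with consonant(s) → move to end, add 'ay'
Consonant cluster: "c"
Pig Latin = "ulturalcay"


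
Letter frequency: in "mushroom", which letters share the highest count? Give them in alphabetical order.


Word: "mushroom"
Letter counts:
  'h': 1
  'm': 2
  'o': 2
  'r': 1
  's': 1
  'u': 1
Maximum count = 2
Most frequent = 'm', 'o' (2 times each)


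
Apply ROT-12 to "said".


Word: "said"
Shift: 12
Each letter → (letter + shift) mod 26:
  's' (18) + 12 = 4 → 'e'
  'a' (0) + 12 = 12 → 'm'
  'i' (8) + 12 = 20 → 'u'
  'd' (3) + 12 = 15 → 'p'
Result = "emup"


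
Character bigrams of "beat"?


Word: "beat" (length 4)
Number of bigrams = 4 - 2 + 1 = 3
  Position 0: "be"
  Position 1: "ea"
  Position 2: "at"
Bigrams = "be", "ea", "at"


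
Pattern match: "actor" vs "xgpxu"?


Pattern of "actor": [0, 1, 2, 3, 4]
Pattern of "xgpxu": [0, 1, 2, 0, 3]
Patterns do not match
Same pattern = No


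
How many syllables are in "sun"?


Word: "sun"
Syllable breakdown: sun
Counting: 1 part
= 1 syllable


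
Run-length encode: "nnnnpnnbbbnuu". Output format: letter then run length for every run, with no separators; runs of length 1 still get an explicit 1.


String: "nnnnpnnbbbnuu"
Scanning for consecutive runs:
  'n' x 4
  'p' x 1
  'n' x 2
  'b' x 3
  'n' x 1
  'u' x 2
RLE = "n4p1n2b3n1u2"


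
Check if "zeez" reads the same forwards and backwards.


Word: "zeez"
Reversed: "zeez"
Forward == Backward? zeez == zeez
Palindrome = Yes


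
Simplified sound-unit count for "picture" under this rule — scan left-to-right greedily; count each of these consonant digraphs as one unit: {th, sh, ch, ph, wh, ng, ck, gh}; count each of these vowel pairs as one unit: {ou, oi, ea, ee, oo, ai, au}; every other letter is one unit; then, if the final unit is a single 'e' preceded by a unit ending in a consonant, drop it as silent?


Word: "picture" (7 letters)
Left-to-right scan:
  (1) 'p' (letter)
  (2) 'i' (letter)
  (3) 'c' (letter)
  (4) 't' (letter)
  (5) 'u' (letter)
  (6) 'r' (letter)
  (7) 'e' (letter)
Units from scan: 7
Final unit is 'e' after a consonant -> drop as silent (-1)
Sound units = 6 units


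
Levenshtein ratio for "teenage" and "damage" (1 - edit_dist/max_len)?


Word 1: "teenage" (length 7)
Word 2: "damage" (length 6)
One optimal edit sequence:
  1. delete 't'  (+1)
  2. substitute 'e' -> 'd'  (+1)
  3. substitute 'e' -> 'a'  (+1)
  4. substitute 'n' -> 'm'  (+1)
  5. keep 'a'
  6. keep 'g'
  7. keep 'e'
Edit distance = 4
Max length = max(7, 6) = 7
Similarity = 1 - 4/7
= 0.4286


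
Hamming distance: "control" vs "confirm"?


Comparing character by character (same length = 7):
  Pos 0: 'c' vs 'c' =
  Pos 1: 'o' vs 'o' =
  Pos 2: 'n' vs 'n' =
  Pos 3: 't' vs 'f' !=
  Pos 4: 'r' vs 'i' !=
  Pos 5: 'o' vs 'r' !=
  Pos 6: 'l' vs 'm' !=
Hamming distance = 4


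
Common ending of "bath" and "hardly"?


Word 1: "bath"
Word 2: "hardly"
Comparing from end:
  Pos -1: 'h' != 'y' (stop)
LCS = "" (length 0)


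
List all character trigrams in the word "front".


Word: "front" (length 5)
Number of trigrams = 5 - 3 + 1 = 3
  Position 0: "fro"
  Position 1: "ron"
  Position 2: "ont"
Trigrams = "fro", "ron", "ont"


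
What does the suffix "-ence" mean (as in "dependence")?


Suffix: -ence
As in: dependence -> depend + -ence
Meaning = state of


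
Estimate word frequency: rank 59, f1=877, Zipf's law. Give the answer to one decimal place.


Zipf's law: f(r) = f(1) / r
f(1) = 877
f(59) = 877 / 59
= 14.9 occurrences


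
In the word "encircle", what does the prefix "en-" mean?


Prefix: en-
As in: encircle -> en- + circle
Meaning = cause to / put into


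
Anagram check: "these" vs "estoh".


Word 1: "these" → sorted: eehst
Word 2: "estoh" → sorted: ehost
Same letters? eehst != ehost
Anagram = No


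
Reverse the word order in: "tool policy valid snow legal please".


Original: "tool policy valid snow legal please"
Words (1..n): tool | policy | valid | snow | legal | please
Reversed (n..1): please | legal | snow | valid | policy | tool
Result = "please legal snow valid policy tool"


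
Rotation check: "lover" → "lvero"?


Word: "lover", Candidate: "lvero"
Method: check if candidate is substring of word+word
"loverlover" contains "lvero"? No
Is rotation = No


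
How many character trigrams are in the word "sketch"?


Word: "sketch" (length 6)
Number of 3-grams = length - 3 + 1 = 6 - 3 + 1
= 4


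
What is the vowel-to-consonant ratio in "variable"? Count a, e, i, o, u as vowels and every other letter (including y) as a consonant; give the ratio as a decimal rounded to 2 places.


Word: "variable"
Vowels (a,e,i,o,u): 4
Consonants: 4
Ratio = 4/4
= 1.00


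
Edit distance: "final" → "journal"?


Word 1: "final" (length 5)
Word 2: "journal" (length 7)
One optimal edit sequence (insert/delete/substitute each cost 1):
  1. insert 'j'  (+1)
  2. insert 'o'  (+1)
  3. substitute 'f' -> 'u'  (+1)
  4. substitute 'i' -> 'r'  (+1)
  5. keep 'n'
  6. keep 'a'
  7. keep 'l'
Total edit operations: 4
Edit distance = 4


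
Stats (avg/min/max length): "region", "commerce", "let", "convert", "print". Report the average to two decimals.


Lengths: "region"=6, "commerce"=8, "let"=3, "convert"=7, "print"=5
Sum = 29, Count = 5
Average = 29/5 = 5.80
= avg=5.80, min=3, max=8


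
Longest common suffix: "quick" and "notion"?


Word 1: "quick"
Word 2: "notion"
Comparing from end:
  Pos -1: 'k' != 'n' (stop)
LCS = "" (length 0)


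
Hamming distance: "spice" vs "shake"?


Comparing character by character (same length = 5):
  Pos 0: 's' vs 's' =
  Pos 1: 'p' vs 'h' !=
  Pos 2: 'i' vs 'a' !=
  Pos 3: 'c' vs 'k' !=
  Pos 4: 'e' vs 'e' =
Hamming distance = 3


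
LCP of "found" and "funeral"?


Word 1: "found"
Word 2: "funeral"
Comparing from start:
  Pos 0: 'f' == 'f'
  Pos 1: 'o' != 'u' (stop)
LCP = "f" (length 1)


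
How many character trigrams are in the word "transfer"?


Word: "transfer" (length 8)
Number of 3-grams = length - 3 + 1 = 8 - 3 + 1
= 6


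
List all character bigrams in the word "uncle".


Word: "uncle" (length 5)
Number of bigrams = 5 - 2 + 1 = 4
  Position 0: "un"
  Position 1: "nc"
  Position 2: "cl"
  Position 3: "le"
Bigrams = "un", "nc", "cl", "le"


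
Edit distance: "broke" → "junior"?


Word 1: "broke" (length 5)
Word 2: "junior" (length 6)
One optimal edit sequence (insert/delete/substitute each cost 1):
  1. insert 'j'  (+1)
  2. substitute 'b' -> 'u'  (+1)
  3. substitute 'r' -> 'n'  (+1)
  4. substitute 'o' -> 'i'  (+1)
  5. substitute 'k' -> 'o'  (+1)
  6. substitute 'e' -> 'r'  (+1)
Total edit operations: 6
Edit distance = 6


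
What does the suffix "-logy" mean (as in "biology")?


Suffix: -logy
Example: biology = bio- + -logy
Meaning = study of


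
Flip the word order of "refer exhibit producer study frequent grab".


Original: "refer exhibit producer study frequent grab"
Words (1..n): refer | exhibit | producer | study | frequent | grab
Reversed (n..1): grab | frequent | study | producer | exhibit | refer
Result = "grab frequent study producer exhibit refer"


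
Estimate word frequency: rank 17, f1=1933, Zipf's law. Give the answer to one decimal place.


Zipf's law: f(r) = f(1) / r
f(1) = 1933
f(17) = 1933 / 17
= 113.7 occurrences


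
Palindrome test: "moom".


Word: "moom"
Reversed: "moom"
Forward == Backward? moom == moom
Palindrome = Yes


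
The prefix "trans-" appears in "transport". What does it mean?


Prefix: trans-
Example: transport (trans- + port)
Meaning = across


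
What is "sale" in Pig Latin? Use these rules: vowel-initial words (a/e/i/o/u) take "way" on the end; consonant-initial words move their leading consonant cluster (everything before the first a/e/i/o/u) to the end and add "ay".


Word: "sale"
Starts with consonant(s) → move to end, add 'ay'
Consonant cluster: "s"
Pig Latin = "alesay"


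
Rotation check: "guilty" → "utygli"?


Word: "guilty", Candidate: "utygli"
Method: check if candidate is substring of word+word
"guiltyguilty" contains "utygli"? No
Is rotation = No


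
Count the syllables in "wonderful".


Word: "wonderful"
Syllable breakdown: won / der / ful
Counting: 3 parts
= 3 syllables


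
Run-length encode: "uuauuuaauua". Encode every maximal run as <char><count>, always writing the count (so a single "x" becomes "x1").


String: "uuauuuaauua"
Scanning for consecutive runs:
  'u' x 2
  'a' x 1
  'u' x 3
  'a' x 2
  'u' x 2
  'a' x 1
RLE = "u2a1u3a2u2a1"


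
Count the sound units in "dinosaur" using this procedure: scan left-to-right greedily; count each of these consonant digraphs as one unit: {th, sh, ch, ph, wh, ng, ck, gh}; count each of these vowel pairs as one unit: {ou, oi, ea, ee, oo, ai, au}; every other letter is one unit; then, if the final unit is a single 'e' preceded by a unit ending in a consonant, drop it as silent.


Word: "dinosaur" (8 letters)
Left-to-right scan:
  (1) 'd' (letter)
  (2) 'i' (letter)
  (3) 'n' (letter)
  (4) 'o' (letter)
  (5) 's' (letter)
  (6) 'au' (vowel-pair)
  (7) 'r' (letter)
Units from scan: 7
Sound units = 7 units


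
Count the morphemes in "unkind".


Word: "unkind"
Morphemes: un- / kind
Each morpheme carries meaning
= 2 morphemes


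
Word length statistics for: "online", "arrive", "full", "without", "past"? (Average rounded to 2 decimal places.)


Lengths: "online"=6, "arrive"=6, "full"=4, "without"=7, "past"=4
Sum = 27, Count = 5
Average = 27/5 = 5.40
= avg=5.40, min=4, max=7


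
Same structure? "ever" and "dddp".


Pattern of "ever": [0, 1, 0, 2]
Pattern of "dddp": [0, 0, 0, 1]
Patterns do not match
Same pattern = No


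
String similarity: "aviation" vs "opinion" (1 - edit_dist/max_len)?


Word 1: "aviation" (length 8)
Word 2: "opinion" (length 7)
One optimal edit sequence:
  1. substitute 'a' -> 'o'  (+1)
  2. substitute 'v' -> 'p'  (+1)
  3. keep 'i'
  4. delete 'a'  (+1)
  5. substitute 't' -> 'n'  (+1)
  6. keep 'i'
  7. keep 'o'
  8. keep 'n'
Edit distance = 4
Max length = max(8, 7) = 8
Similarity = 1 - 4/8
= 0.5000


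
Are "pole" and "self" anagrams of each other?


Word 1: "pole" → sorted: elop
Word 2: "self" → sorted: efls
Same letters? elop != efls
Anagram = No


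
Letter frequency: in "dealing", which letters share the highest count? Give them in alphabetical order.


Word: "dealing"
Letter counts:
  'a': 1
  'd': 1
  'e': 1
  'g': 1
  'i': 1
  'l': 1
  'n': 1
Maximum count = 1
Most frequent = 'a', 'd', 'e', 'g', 'i', 'l', 'n' (1 time each)


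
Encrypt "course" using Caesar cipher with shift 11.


Word: "course"
Shift: 11
Each letter → (letter + shift) mod 26:
  'c' (2) + 11 = 13 → 'n'
  'o' (14) + 11 = 25 → 'z'
  'u' (20) + 11 = 5 → 'f'
  'r' (17) + 11 = 2 → 'c'
  's' (18) + 11 = 3 → 'd'
  'e' (4) + 11 = 15 → 'p'
Result = "nzfcdp"


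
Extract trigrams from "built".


Word: "built" (length 5)
Number of trigrams = 5 - 3 + 1 = 3
  Position 0: "bui"
  Position 1: "uil"
  Position 2: "ilt"
Trigrams = "bui", "uil", "ilt"


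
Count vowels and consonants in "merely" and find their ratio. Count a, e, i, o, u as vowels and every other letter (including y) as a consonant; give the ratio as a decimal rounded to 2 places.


Word: "merely"
Vowels (a,e,i,o,u): 2
Consonants: 4
Ratio = 2/4
= 0.50


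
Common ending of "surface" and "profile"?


Word 1: "surface"
Word 2: "profile"
Comparing from end:
  Pos -1: 'e' == 'e'
  Pos -2: 'c' != 'l' (stop)
LCS = "e" (length 1)


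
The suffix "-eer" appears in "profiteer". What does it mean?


Suffix: -eer
Example: profiteer = profit + -eer
Meaning = one who is concerned with


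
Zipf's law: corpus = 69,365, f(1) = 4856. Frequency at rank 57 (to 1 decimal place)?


Zipf's law: f(r) = f(1) / r
f(1) = 4856
f(57) = 4856 / 57
= 85.2 occurrences


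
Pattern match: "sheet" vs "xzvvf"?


Pattern of "sheet": [0, 1, 2, 2, 3]
Pattern of "xzvvf": [0, 1, 2, 2, 3]
Patterns match
Same pattern = Yes


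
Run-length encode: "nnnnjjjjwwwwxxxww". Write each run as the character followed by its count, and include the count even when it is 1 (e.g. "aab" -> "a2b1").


String: "nnnnjjjjwwwwxxxww"
Scanning for consecutive runs:
  'n' x 4
  'j' x 4
  'w' x 4
  'x' x 3
  'w' x 2
RLE = "n4j4w4x3w2"


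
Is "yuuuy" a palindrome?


Word: "yuuuy"
Reversed: "yuuuy"
Forward == Backward? yuuuy == yuuuy
Palindrome = Yes


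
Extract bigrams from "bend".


Word: "bend" (length 4)
Number of bigrams = 4 - 2 + 1 = 3
  Position 0: "be"
  Position 1: "en"
  Position 2: "nd"
Bigrams = "be", "en", "nd"


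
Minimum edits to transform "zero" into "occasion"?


Word 1: "zero" (length 4)
Word 2: "occasion" (length 8)
One optimal edit sequence (insert/delete/substitute each cost 1):
  1. insert 'o'  (+1)
  2. insert 'c'  (+1)
  3. insert 'c'  (+1)
  4. substitute 'z' -> 'a'  (+1)
  5. substitute 'e' -> 's'  (+1)
  6. substitute 'r' -> 'i'  (+1)
  7. keep 'o'
  8. insert 'n'  (+1)
Total edit operations: 7
Edit distance = 7


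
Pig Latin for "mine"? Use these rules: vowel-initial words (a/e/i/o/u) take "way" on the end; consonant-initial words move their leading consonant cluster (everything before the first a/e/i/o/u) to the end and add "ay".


Word: "mine"
Starts with consonant(s) → move to end, add 'ay'
Consonant cluster: "m"
Pig Latin = "inemay"


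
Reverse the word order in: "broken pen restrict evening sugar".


Original: "broken pen restrict evening sugar"
Words (1..n): broken | pen | restrict | evening | sugar
Reversed (n..1): sugar | evening | restrict | pen | broken
Result = "sugar evening restrict pen broken"


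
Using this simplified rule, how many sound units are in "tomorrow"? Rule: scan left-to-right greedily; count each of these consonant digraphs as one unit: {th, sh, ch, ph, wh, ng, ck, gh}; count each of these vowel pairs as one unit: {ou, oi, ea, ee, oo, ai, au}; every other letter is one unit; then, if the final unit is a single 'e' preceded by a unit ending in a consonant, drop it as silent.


Word: "tomorrow" (8 letters)
Left-to-right scan:
  (1) 't' (letter)
  (2) 'o' (letter)
  (3) 'm' (letter)
  (4) 'o' (letter)
  (5) 'r' (letter)
  (6) 'r' (letter)
  (7) 'o' (letter)
  (8) 'w' (letter)
Units from scan: 8
Sound units = 8 units


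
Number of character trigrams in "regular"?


Word: "regular" (length 7)
Number of 3-grams = length - 3 + 1 = 7 - 3 + 1
= 5


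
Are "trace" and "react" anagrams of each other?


Word 1: "trace" → sorted: acert
Word 2: "react" → sorted: acert
Same letters? acert == acert
Anagram = Yes


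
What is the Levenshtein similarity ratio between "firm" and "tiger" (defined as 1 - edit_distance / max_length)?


Word 1: "firm" (length 4)
Word 2: "tiger" (length 5)
One optimal edit sequence:
  1. substitute 'f' -> 't'  (+1)
  2. keep 'i'
  3. insert 'g'  (+1)
  4. substitute 'r' -> 'e'  (+1)
  5. substitute 'm' -> 'r'  (+1)
Edit distance = 4
Max length = max(4, 5) = 5
Similarity = 1 - 4/5
= 0.2000


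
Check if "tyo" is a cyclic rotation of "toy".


Word: "toy", Candidate: "tyo"
Method: check if candidate is substring of word+word
"toytoy" contains "tyo"? No
Is rotation = No


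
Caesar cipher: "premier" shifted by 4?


Word: "premier"
Shift: 4
Each letter → (letter + shift) mod 26:
  'p' (15) + 4 = 19 → 't'
  'r' (17) + 4 = 21 → 'v'
  'e' (4) + 4 = 8 → 'i'
  'm' (12) + 4 = 16 → 'q'
  'i' (8) + 4 = 12 → 'm'
  'e' (4) + 4 = 8 → 'i'
  'r' (17) + 4 = 21 → 'v'
Result = "tviqmiv"


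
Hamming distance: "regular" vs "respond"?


Comparing character by character (same length = 7):
  Pos 0: 'r' vs 'r' =
  Pos 1: 'e' vs 'e' =
  Pos 2: 'g' vs 's' !=
  Pos 3: 'u' vs 'p' !=
  Pos 4: 'l' vs 'o' !=
  Pos 5: 'a' vs 'n' !=
  Pos 6: 'r' vs 'd' !=
Hamming distance = 5


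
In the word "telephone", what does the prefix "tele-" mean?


Prefix: tele-
As in: telephone -> tele- + phone
Meaning = distant


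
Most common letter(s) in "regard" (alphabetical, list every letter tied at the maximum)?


Word: "regard"
Letter counts:
  'a': 1
  'd': 1
  'e': 1
  'g': 1
  'r': 2
Maximum count = 2
Most frequent = 'r' (2 times each)


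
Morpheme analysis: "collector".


Word: "collector"
Morphemes: collect + -or
Each morpheme carries meaning
= 2 morphemes


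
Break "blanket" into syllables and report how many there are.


Word: "blanket"
Syllable breakdown: blan / ket
Counting: 2 parts
= 2 syllables


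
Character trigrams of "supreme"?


Word: "supreme" (length 7)
Number of trigrams = 7 - 3 + 1 = 5
  Position 0: "sup"
  Position 1: "upr"
  Position 2: "pre"
  Position 3: "rem"
  Position 4: "eme"
Trigrams = "sup", "upr", "pre", "rem", "eme"


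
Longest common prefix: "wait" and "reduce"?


Word 1: "wait"
Word 2: "reduce"
Comparing from start:
  Pos 0: 'w' != 'r' (stop)
LCP = "" (length 0)


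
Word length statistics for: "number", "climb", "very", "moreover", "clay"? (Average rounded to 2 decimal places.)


Lengths: "number"=6, "climb"=5, "very"=4, "moreover"=8, "clay"=4
Sum = 27, Count = 5
Average = 27/5 = 5.40
= avg=5.40, min=4, max=8


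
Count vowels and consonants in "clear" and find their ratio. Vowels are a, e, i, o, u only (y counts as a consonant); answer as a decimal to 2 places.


Word: "clear"
Vowels (a,e,i,o,u): 2
Consonants: 3
Ratio = 2/3
= 0.67


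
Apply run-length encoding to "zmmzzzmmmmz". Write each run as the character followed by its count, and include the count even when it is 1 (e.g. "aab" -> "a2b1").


String: "zmmzzzmmmmz"
Scanning for consecutive runs:
  'z' x 1
  'm' x 2
  'z' x 3
  'm' x 4
  'z' x 1
RLE = "z1m2z3m4z1"


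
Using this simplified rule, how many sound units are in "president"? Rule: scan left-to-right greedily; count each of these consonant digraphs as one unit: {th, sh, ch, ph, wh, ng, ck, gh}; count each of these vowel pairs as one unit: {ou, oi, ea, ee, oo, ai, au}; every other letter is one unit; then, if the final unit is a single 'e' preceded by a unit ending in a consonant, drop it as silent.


Word: "president" (9 letters)
Left-to-right scan:
  (1) 'p' (letter)
  (2) 'r' (letter)
  (3) 'e' (letter)
  (4) 's' (letter)
  (5) 'i' (letter)
  (6) 'd' (letter)
  (7) 'e' (letter)
  (8) 'n' (letter)
  (9) 't' (letter)
Units from scan: 9
Sound units = 9 units


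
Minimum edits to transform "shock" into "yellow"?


Word 1: "shock" (length 5)
Word 2: "yellow" (length 6)
One optimal edit sequence (insert/delete/substitute each cost 1):
  1. insert 'y'  (+1)
  2. substitute 's' -> 'e'  (+1)
  3. substitute 'h' -> 'l'  (+1)
  4. substitute 'o' -> 'l'  (+1)
  5. substitute 'c' -> 'o'  (+1)
  6. substitute 'k' -> 'w'  (+1)
Total edit operations: 6
Edit distance = 6


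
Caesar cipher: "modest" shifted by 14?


Word: "modest"
Shift: 14
Each letter → (letter + shift) mod 26:
  'm' (12) + 14 = 0 → 'a'
  'o' (14) + 14 = 2 → 'c'
  'd' (3) + 14 = 17 → 'r'
  'e' (4) + 14 = 18 → 's'
  's' (18) + 14 = 6 → 'g'
  't' (19) + 14 = 7 → 'h'
Result = "acrsgh"


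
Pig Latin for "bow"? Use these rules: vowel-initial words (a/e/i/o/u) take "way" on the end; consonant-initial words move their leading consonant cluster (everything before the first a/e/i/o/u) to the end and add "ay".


Word: "bow"
Starts with consonant(s) → move to end, add 'ay'
Consonant cluster: "b"
Pig Latin = "owbay"


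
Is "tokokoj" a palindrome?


Word: "tokokoj"
Reversed: "jokokot"
Forward == Backward? tokokoj != jokokot
Palindrome = No


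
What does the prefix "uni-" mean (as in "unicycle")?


Prefix: uni-
As in: unicycle -> uni- + cycle
Meaning = one


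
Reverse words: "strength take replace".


Original: "strength take replace"
Words (1..n): strength | take | replace
Reversed (n..1): replace | take | strength
Result = "replace take strength"


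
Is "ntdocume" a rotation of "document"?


Word: "document", Candidate: "ntdocume"
Method: check if candidate is substring of word+word
"documentdocument" contains "ntdocume"? Yes
Is rotation = Yes


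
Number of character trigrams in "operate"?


Word: "operate" (length 7)
Number of 3-grams = length - 3 + 1 = 7 - 3 + 1
= 5


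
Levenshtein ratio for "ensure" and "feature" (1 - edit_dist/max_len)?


Word 1: "ensure" (length 6)
Word 2: "feature" (length 7)
One optimal edit sequence:
  1. insert 'f'  (+1)
  2. keep 'e'
  3. substitute 'n' -> 'a'  (+1)
  4. substitute 's' -> 't'  (+1)
  5. keep 'u'
  6. keep 'r'
  7. keep 'e'
Edit distance = 3
Max length = max(6, 7) = 7
Similarity = 1 - 3/7
= 0.5714


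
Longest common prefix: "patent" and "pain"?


Word 1: "patent"
Word 2: "pain"
Comparing from start:
  Pos 0: 'p' == 'p'
  Pos 1: 'a' == 'a'
  Pos 2: 't' != 'i' (stop)
LCP = "pa" (length 2)


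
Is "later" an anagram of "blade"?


Word 1: "blade" → sorted: abdel
Word 2: "later" → sorted: aelrt
Same letters? abdel != aelrt
Anagram = No


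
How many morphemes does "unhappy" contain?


Word: "unhappy"
Morphemes: un- + happy
Each morpheme carries meaning
= 2 morphemes


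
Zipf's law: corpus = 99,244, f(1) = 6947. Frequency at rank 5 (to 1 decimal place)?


Zipf's law: f(r) = f(1) / r
f(1) = 6947
f(5) = 6947 / 5
= 1389.4 occurrences


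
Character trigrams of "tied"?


Word: "tied" (length 4)
Number of trigrams = 4 - 3 + 1 = 2
  Position 0: "tie"
  Position 1: "ied"
Trigrams = "tie", "ied"


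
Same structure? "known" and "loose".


Pattern of "known": [0, 1, 2, 3, 1]
Pattern of "loose": [0, 1, 1, 2, 3]
Patterns do not match
Same pattern = No


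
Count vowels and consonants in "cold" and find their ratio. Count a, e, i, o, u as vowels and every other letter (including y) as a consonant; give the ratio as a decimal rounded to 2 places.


Word: "cold"
Vowels (a,e,i,o,u): 1
Consonants: 3
Ratio = 1/3
= 0.33


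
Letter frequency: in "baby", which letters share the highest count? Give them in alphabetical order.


Word: "baby"
Letter counts:
  'a': 1
  'b': 2
  'y': 1
Maximum count = 2
Most frequent = 'b' (2 times each)


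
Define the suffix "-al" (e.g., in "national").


Suffix: -al
Example: national (nation + -al)
Meaning = relating to


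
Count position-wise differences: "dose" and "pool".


Comparing character by character (same length = 4):
  Pos 0: 'd' vs 'p' !=
  Pos 1: 'o' vs 'o' =
  Pos 2: 's' vs 'o' !=
  Pos 3: 'e' vs 'l' !=
Hamming distance = 3


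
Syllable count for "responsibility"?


Word: "responsibility"
Syllable breakdown: re · spon · si · bil · i · ty
Counting: 6 parts
= 6 syllables


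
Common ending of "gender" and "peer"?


Word 1: "gender"
Word 2: "peer"
Comparing from end:
  Pos -1: 'r' == 'r'
  Pos -2: 'e' == 'e'
  Pos -3: 'd' != 'e' (stop)
LCS = "er" (length 2)


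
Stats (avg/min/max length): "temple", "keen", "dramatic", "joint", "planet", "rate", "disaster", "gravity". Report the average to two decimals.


Lengths: "temple"=6, "keen"=4, "dramatic"=8, "joint"=5, "planet"=6, "rate"=4, "disaster"=8, "gravity"=7
Sum = 48, Count = 8
Average = 48/8 = 6.00
= avg=6.00, min=4, max=8


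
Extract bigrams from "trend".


Word: "trend" (length 5)
Number of bigrams = 5 - 2 + 1 = 4
  Position 0: "tr"
  Position 1: "re"
  Position 2: "en"
  Position 3: "nd"
Bigrams = "tr", "re", "en", "nd"


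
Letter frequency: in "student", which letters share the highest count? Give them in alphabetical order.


Word: "student"
Letter counts:
  'd': 1
  'e': 1
  'n': 1
  's': 1
  't': 2
  'u': 1
Maximum count = 2
Most frequent = 't' (2 times each)


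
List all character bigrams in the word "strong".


Word: "strong" (length 6)
Number of bigrams = 6 - 2 + 1 = 5
  Position 0: "st"
  Position 1: "tr"
  Position 2: "ro"
  Position 3: "on"
  Position 4: "ng"
Bigrams = "st", "tr", "ro", "on", "ng"


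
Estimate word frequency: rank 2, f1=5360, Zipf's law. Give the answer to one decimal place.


Zipf's law: f(r) = f(1) / r
f(1) = 5360
f(2) = 5360 / 2
= 2680.0 occurrences


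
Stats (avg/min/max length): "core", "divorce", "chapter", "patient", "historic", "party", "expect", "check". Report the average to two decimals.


Lengths: "core"=4, "divorce"=7, "chapter"=7, "patient"=7, "historic"=8, "party"=5, "expect"=6, "check"=5
Sum = 49, Count = 8
Average = 49/8 = 6.13
= avg=6.13, min=4, max=8


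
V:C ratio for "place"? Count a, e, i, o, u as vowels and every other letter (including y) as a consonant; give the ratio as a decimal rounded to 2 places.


Word: "place"
Vowels (a,e,i,o,u): 2
Consonants: 3
Ratio = 2/3
= 0.67


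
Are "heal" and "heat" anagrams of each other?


Word 1: "heal" → sorted: aehl
Word 2: "heat" → sorted: aeht
Same letters? aehl != aeht
Anagram = No


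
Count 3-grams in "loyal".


Word: "loyal" (length 5)
Number of 3-grams = length - 3 + 1 = 5 - 3 + 1
= 3


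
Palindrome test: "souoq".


Word: "souoq"
Reversed: "qouos"
Forward == Backward? souoq != qouos
Palindrome = No


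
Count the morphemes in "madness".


Word: "madness"
Morphemes: mad | -ness
Each morpheme carries meaning
= 2 morphemes


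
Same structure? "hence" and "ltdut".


Pattern of "hence": [0, 1, 2, 3, 1]
Pattern of "ltdut": [0, 1, 2, 3, 1]
Patterns match
Same pattern = Yes


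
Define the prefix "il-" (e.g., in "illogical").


Prefix: il-
As in: illogical -> il- + logical
Meaning = not


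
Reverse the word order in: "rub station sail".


Original: "rub station sail"
Words (1..n): rub | station | sail
Reversed (n..1): sail | station | rub
Result = "sail station rub"


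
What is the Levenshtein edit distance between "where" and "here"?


Word 1: "where" (length 5)
Word 2: "here" (length 4)
One optimal edit sequence (insert/delete/substitute each cost 1):
  1. delete 'w'  (+1)
  2. keep 'h'
  3. keep 'e'
  4. keep 'r'
  5. keep 'e'
Total edit operations: 1
Edit distance = 1


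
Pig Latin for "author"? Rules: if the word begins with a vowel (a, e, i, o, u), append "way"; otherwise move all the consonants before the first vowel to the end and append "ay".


Word: "author"
Starts with vowel → add 'way'
Pig Latin = "authorway"


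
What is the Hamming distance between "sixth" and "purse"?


Comparing character by character (same length = 5):
  Pos 0: 's' vs 'p' !=
  Pos 1: 'i' vs 'u' !=
  Pos 2: 'x' vs 'r' !=
  Pos 3: 't' vs 's' !=
  Pos 4: 'h' vs 'e' !=
Hamming distance = 5


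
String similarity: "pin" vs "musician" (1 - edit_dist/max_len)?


Word 1: "pin" (length 3)
Word 2: "musician" (length 8)
One optimal edit sequence:
  1. insert 'm'  (+1)
  2. insert 'u'  (+1)
  3. insert 's'  (+1)
  4. insert 'i'  (+1)
  5. substitute 'p' -> 'c'  (+1)
  6. keep 'i'
  7. insert 'a'  (+1)
  8. keep 'n'
Edit distance = 6
Max length = max(3, 8) = 8
Similarity = 1 - 6/8
= 0.2500


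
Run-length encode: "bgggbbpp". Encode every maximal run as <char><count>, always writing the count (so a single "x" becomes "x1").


String: "bgggbbpp"
Scanning for consecutive runs:
  'b' x 1
  'g' x 3
  'b' x 2
  'p' x 2
RLE = "b1g3b2p2"


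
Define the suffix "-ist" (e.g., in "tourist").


Suffix: -ist
Example: tourist = tour + -ist
Meaning = one who practices


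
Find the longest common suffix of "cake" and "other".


Word 1: "cake"
Word 2: "other"
Comparing from end:
  Pos -1: 'e' != 'r' (stop)
LCS = "" (length 0)


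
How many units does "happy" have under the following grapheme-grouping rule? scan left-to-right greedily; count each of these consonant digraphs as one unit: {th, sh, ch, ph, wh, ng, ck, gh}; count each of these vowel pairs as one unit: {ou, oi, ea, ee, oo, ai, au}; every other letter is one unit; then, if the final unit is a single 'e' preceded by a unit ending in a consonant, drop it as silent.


Word: "happy" (5 letters)
Left-to-right scan:
  1. 'h' (letter)
  2. 'a' (letter)
  3. 'p' (letter)
  4. 'p' (letter)
  5. 'y' (letter)
Units from scan: 5
Sound units = 5 units


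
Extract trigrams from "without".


Word: "without" (length 7)
Number of trigrams = 7 - 3 + 1 = 5
  Position 0: "wit"
  Position 1: "ith"
  Position 2: "tho"
  Position 3: "hou"
  Position 4: "out"
Trigrams = "wit", "ith", "tho", "hou", "out"


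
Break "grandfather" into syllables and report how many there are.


Word: "grandfather"
Syllable breakdown: grand | fa | ther
Counting: 3 parts
= 3 syllables


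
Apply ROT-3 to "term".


Word: "term"
Shift: 3
Each letter → (letter + shift) mod 26:
  't' (19) + 3 = 22 → 'w'
  'e' (4) + 3 = 7 → 'h'
  'r' (17) + 3 = 20 → 'u'
  'm' (12) + 3 = 15 → 'p'
Result = "whup"


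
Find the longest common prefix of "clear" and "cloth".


Word 1: "clear"
Word 2: "cloth"
Comparing from start:
  Pos 0: 'c' == 'c'
  Pos 1: 'l' == 'l'
  Pos 2: 'e' != 'o' (stop)
LCP = "cl" (length 2)


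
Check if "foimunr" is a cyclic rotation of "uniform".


Word: "uniform", Candidate: "foimunr"
Method: check if candidate is substring of word+word
"uniformuniform" contains "foimunr"? No
Is rotation = No


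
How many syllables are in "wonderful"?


Word: "wonderful"
Syllable breakdown: won · der · ful
Counting: 3 parts
= 3 syllables


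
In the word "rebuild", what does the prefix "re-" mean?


Prefix: re-
Example: rebuild (re- + build)
Meaning = again


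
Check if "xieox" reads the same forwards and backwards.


Word: "xieox"
Reversed: "xoeix"
Forward == Backward? xieox != xoeix
Palindrome = No


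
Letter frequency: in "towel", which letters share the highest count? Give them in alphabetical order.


Word: "towel"
Letter counts:
  'e': 1
  'l': 1
  'o': 1
  't': 1
  'w': 1
Maximum count = 1
Most frequent = 'e', 'l', 'o', 't', 'w' (1 time each)


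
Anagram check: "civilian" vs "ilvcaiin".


Word 1: "civilian" → sorted: aciiilnv
Word 2: "ilvcaiin" → sorted: aciiilnv
Same letters? aciiilnv == aciiilnv
Anagram = Yes


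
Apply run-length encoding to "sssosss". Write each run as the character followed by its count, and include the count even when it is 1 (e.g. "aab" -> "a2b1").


String: "sssosss"
Scanning for consecutive runs:
  's' x 3
  'o' x 1
  's' x 3
RLE = "s3o1s3"


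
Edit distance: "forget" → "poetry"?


Word 1: "forget" (length 6)
Word 2: "poetry" (length 6)
One optimal edit sequence (insert/delete/substitute each cost 1):
  1. substitute 'f' -> 'p'  (+1)
  2. keep 'o'
  3. substitute 'r' -> 'e'  (+1)
  4. substitute 'g' -> 't'  (+1)
  5. substitute 'e' -> 'r'  (+1)
  6. substitute 't' -> 'y'  (+1)
Total edit operations: 5
Edit distance = 5


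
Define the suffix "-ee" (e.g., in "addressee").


Suffix: -ee
As in: addressee -> address + -ee
Meaning = one who receives


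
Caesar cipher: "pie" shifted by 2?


Word: "pie"
Shift: 2
Each letter → (letter + shift) mod 26:
  'p' (15) + 2 = 17 → 'r'
  'i' (8) + 2 = 10 → 'k'
  'e' (4) + 2 = 6 → 'g'
Result = "rkg"


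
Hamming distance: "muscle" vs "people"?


Comparing character by character (same length = 6):
  Pos 0: 'm' vs 'p' !=
  Pos 1: 'u' vs 'e' !=
  Pos 2: 's' vs 'o' !=
  Pos 3: 'c' vs 'p' !=
  Pos 4: 'l' vs 'l' =
  Pos 5: 'e' vs 'e' =
Hamming distance = 4


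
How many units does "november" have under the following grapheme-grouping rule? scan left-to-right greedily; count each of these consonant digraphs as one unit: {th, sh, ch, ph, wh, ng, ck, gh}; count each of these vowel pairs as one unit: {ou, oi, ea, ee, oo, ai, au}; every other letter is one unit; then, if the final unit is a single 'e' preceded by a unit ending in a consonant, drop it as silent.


Word: "november" (8 letters)
Left-to-right scan:
  (1) 'n' (letter)
  (2) 'o' (letter)
  (3) 'v' (letter)
  (4) 'e' (letter)
  (5) 'm' (letter)
  (6) 'b' (letter)
  (7) 'e' (letter)
  (8) 'r' (letter)
Units from scan: 8
Sound units = 8 units
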